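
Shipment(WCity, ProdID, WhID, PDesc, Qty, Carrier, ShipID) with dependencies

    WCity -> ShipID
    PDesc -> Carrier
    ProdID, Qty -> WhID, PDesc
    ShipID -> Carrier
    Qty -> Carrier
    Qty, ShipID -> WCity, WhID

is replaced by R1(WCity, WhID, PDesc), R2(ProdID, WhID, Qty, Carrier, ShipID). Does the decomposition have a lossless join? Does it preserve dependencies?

Lossless test: (WhID)⁺ = {WhID}, which is a superkey of neither fragment — lossy.
Dependency preservation: the restricted closure of {WCity} across the fragments never reaches {ShipID}, so WCity → ShipID cannot be enforced without a join — not preserved.

lossy and not dependency-preserving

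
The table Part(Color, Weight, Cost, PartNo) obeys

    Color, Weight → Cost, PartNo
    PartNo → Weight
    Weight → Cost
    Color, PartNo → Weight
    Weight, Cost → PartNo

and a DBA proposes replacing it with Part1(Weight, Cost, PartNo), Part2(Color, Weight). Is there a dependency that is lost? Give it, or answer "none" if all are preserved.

Color, Weight → Cost, PartNo: restricted closure across fragments reaches Cost, PartNo.
PartNo → Weight lies within Part1.
Weight → Cost lies within Part1.
Color, PartNo → Weight: restricted closure across fragments reaches Weight.
Weight, Cost → PartNo lies within Part1.
Every dependency is enforceable on the fragments, so the decomposition is dependency-preserving.

none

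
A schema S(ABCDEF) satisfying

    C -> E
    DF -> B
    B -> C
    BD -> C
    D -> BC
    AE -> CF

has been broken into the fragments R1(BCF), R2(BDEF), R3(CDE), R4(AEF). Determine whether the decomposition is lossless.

Chase test. Columns are ABCDEF; row i has aⱼ where attribute j ∈ Ri, else bᵢⱼ.
Initial tableau (one row per fragment):
  row 1: b11 a2 a3 b14 b15 a6
  row 2: b21 a2 b23 a4 a5 a6
  row 3: b31 b32 a3 a4 a5 b36
  row 4: a1 b42 b43 b44 a5 a6
Rows 1 and 3 agree on C; apply C→E and equate their E entries.
Rows 1 and 2 agree on B; apply B→C and equate their C entries.
Rows 2 and 3 agree on D; apply D→BC and equate their BC entries.
No row becomes fully distinguished — the join is lossy.

No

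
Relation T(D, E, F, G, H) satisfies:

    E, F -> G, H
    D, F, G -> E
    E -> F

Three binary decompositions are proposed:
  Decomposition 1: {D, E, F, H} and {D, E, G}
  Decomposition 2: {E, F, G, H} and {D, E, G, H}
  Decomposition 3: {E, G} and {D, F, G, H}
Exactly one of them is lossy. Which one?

Decomposition 3

Decomposition 1: common = {D, E}, closure = {D, E, F, G, H} → lossless.
Decomposition 2: common = {E, G, H}, closure = {E, F, G, H} → lossless.
Decomposition 3: common = {G}, closure = {G} → lossy.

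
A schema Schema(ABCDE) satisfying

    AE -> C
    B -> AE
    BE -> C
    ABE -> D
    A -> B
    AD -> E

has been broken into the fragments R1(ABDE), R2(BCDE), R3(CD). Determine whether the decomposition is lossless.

Yes

Chase test. Columns are ABCDE; row i has aⱼ where attribute j ∈ Ri, else bᵢⱼ.
Initial tableau (one row per fragment):
  row 1: a1 a2 b13 a4 a5
  row 2: b21 a2 a3 a4 a5
  row 3: b31 b32 a3 a4 b35
Rows 1 and 2 agree on B; apply B→AE and equate their AE entries.
Rows 1 and 2 agree on BE; apply BE→C and equate their C entries.
Row 1 is now all distinguished symbols — the join is lossless.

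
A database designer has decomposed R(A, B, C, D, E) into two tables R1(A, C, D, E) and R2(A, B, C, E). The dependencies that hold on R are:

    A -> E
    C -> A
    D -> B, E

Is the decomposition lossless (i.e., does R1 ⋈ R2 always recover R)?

No

Common attributes: R1 ∩ R2 = {A, C, E}.
No dependency enlarges {A, C, E}, so (A, C, E)⁺ = {A, C, E}.
The closure contains neither all of R1 = {A, C, D, E} nor all of R2 = {A, B, C, E}, so the common attributes are not a superkey of either fragment. The join is lossy.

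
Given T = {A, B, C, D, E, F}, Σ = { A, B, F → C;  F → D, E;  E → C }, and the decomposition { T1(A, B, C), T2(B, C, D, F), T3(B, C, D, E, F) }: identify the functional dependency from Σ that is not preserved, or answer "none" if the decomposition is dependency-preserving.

A, B, F → C: restricted closure across fragments reaches C.
F → D, E lies within T3.
E → C lies within T3.
Every dependency is enforceable on the fragments, so the decomposition is dependency-preserving.

none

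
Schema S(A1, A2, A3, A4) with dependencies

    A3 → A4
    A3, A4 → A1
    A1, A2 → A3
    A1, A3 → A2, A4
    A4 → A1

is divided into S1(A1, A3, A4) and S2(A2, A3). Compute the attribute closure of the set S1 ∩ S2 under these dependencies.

S1 ∩ S2 = {A3}.
A3 → A4 applies, adding A4
A3, A4 → A1 applies, adding A1
A1, A3 → A2, A4 applies, adding A2
Closure: {A1, A2, A3, A4}.

A1, A2, A3, A4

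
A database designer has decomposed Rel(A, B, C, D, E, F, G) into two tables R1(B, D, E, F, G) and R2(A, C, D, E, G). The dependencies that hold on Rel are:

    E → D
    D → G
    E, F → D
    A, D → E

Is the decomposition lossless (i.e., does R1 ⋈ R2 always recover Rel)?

No

Common attributes: R1 ∩ R2 = {D, E, G}.
No dependency enlarges {D, E, G}, so (D, E, G)⁺ = {D, E, G}.
The closure contains neither all of R1 = {B, D, E, F, G} nor all of R2 = {A, C, D, E, G}, so the common attributes are not a superkey of either fragment. The join is lossy.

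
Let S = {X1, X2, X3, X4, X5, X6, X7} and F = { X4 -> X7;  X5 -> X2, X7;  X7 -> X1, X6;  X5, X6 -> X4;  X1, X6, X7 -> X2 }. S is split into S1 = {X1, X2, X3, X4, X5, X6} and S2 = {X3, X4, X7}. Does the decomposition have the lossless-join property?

Yes

Common attributes: S1 ∩ S2 = {X3, X4}.
Closure of {X3, X4}: X4 → X7 applies, adding X7; X7 → X1, X6 applies, adding X1, X6; X1, X6, X7 → X2 applies, adding X2. So (X3, X4)⁺ = {X1, X2, X3, X4, X6, X7}.
This closure contains every attribute of S2, so S1 ∩ S2 → S2. The join is lossless.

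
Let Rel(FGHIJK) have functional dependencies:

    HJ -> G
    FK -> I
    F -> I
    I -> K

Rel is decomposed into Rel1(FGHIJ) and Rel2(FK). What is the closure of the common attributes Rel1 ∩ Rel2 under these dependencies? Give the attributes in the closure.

FIK

Rel1 ∩ Rel2 = {F}.
F → I applies, adding I
I → K applies, adding K
Closure: {FIK}.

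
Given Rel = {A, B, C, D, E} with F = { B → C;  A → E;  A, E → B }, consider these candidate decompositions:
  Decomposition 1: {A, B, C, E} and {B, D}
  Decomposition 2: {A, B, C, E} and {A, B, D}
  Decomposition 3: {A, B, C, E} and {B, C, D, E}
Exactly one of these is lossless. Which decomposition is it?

Decomposition 2

Decomposition 1: common = {B}, closure = {B, C} → lossy.
Decomposition 2: common = {A, B}, closure = {A, B, C, E} → lossless.
Decomposition 3: common = {B, C, E}, closure = {B, C, E} → lossy.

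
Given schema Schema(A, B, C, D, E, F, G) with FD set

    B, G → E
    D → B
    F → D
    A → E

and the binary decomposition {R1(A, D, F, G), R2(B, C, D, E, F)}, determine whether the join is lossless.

No

Common attributes: R1 ∩ R2 = {D, F}.
Closure of {D, F}: D → B applies, adding B. So (D, F)⁺ = {B, D, F}.
The closure contains neither all of R1 = {A, D, F, G} nor all of R2 = {B, C, D, E, F}, so the common attributes are not a superkey of either fragment. The join is lossy.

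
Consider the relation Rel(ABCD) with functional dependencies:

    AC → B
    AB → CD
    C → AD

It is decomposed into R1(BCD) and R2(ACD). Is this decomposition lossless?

Yes

Common attributes: R1 ∩ R2 = {CD}.
Closure of {CD}: C → AD applies, adding A; AC → B applies, adding B. So (CD)⁺ = {ABCD}.
This closure contains every attribute of R1, so R1 ∩ R2 → R1. The join is lossless.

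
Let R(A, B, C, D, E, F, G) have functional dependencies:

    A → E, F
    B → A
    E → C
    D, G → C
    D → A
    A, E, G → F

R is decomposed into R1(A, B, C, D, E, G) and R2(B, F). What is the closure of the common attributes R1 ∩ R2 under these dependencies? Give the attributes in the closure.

R1 ∩ R2 = {B}.
B → A applies, adding A
A → E, F applies, adding E, F
E → C applies, adding C
Closure: {A, B, C, E, F}.

A, B, C, E, F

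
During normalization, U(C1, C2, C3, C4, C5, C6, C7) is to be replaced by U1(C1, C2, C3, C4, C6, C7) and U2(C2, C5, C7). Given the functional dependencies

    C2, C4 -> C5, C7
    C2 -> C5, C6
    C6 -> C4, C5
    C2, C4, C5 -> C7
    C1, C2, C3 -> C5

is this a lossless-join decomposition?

Common attributes: U1 ∩ U2 = {C2, C7}.
Closure of {C2, C7}: C2 → C5, C6 applies, adding C5, C6; C6 → C4, C5 applies, adding C4. So (C2, C7)⁺ = {C2, C4, C5, C6, C7}.
This closure contains every attribute of U2, so U1 ∩ U2 → U2. The join is lossless.

Yes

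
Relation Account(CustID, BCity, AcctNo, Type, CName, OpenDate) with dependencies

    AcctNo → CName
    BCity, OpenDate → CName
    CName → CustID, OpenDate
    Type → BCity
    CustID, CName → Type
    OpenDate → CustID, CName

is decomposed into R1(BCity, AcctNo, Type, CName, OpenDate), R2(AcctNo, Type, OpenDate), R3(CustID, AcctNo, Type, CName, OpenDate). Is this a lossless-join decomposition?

Yes

Chase test. Columns are CustID, BCity, AcctNo, Type, CName, OpenDate; row i has aⱼ where attribute j ∈ Ri, else bᵢⱼ.
Initial tableau (one row per fragment):
  row 1: b11 a2 a3 a4 a5 a6
  row 2: b21 b22 a3 a4 b25 a6
  row 3: a1 b32 a3 a4 a5 a6
Rows 1 and 2 agree on AcctNo; apply AcctNo→CName and equate their CName entries.
Rows 1 and 2 agree on CName; apply CName→CustID, OpenDate and equate their CustID, OpenDate entries.
Rows 1 and 3 agree on CName; apply CName→CustID, OpenDate and equate their CustID, OpenDate entries.
Rows 1 and 2 agree on Type; apply Type→BCity and equate their BCity entries.
Rows 1 and 3 agree on Type; apply Type→BCity and equate their BCity entries.
Row 1 is now all distinguished symbols — the join is lossless.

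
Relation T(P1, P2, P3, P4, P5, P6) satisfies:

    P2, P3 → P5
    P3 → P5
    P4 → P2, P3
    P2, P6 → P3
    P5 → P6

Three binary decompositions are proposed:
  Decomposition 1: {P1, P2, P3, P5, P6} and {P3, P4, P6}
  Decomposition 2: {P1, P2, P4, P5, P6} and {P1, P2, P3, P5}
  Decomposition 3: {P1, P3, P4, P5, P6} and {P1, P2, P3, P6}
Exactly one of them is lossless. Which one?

Decomposition 2

Decomposition 1: common = {P3, P6}, closure = {P3, P5, P6} → lossy.
Decomposition 2: common = {P1, P2, P5}, closure = {P1, P2, P3, P5, P6} → lossless.
Decomposition 3: common = {P1, P3, P6}, closure = {P1, P3, P5, P6} → lossy.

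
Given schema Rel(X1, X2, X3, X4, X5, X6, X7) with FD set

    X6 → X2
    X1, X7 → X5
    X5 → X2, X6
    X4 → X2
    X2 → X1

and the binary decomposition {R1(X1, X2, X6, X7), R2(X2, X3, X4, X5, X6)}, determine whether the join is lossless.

No

Common attributes: R1 ∩ R2 = {X2, X6}.
Closure of {X2, X6}: X2 → X1 applies, adding X1. So (X2, X6)⁺ = {X1, X2, X6}.
The closure contains neither all of R1 = {X1, X2, X6, X7} nor all of R2 = {X2, X3, X4, X5, X6}, so the common attributes are not a superkey of either fragment. The join is lossy.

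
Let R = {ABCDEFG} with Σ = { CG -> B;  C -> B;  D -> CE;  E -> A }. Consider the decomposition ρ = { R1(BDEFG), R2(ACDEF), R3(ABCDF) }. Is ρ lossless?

Yes

Chase test. Columns are ABCDEFG; row i has aⱼ where attribute j ∈ Ri, else bᵢⱼ.
Initial tableau (one row per fragment):
  row 1: b11 a2 b13 a4 a5 a6 a7
  row 2: a1 b22 a3 a4 a5 a6 b27
  row 3: a1 a2 a3 a4 b35 a6 b37
Rows 2 and 3 agree on C; apply C→B and equate their B entries.
Rows 1 and 2 agree on D; apply D→CE and equate their CE entries.
Rows 1 and 3 agree on D; apply D→CE and equate their CE entries.
Rows 1 and 2 agree on E; apply E→A and equate their A entries.
Row 1 is now all distinguished symbols — the join is lossless.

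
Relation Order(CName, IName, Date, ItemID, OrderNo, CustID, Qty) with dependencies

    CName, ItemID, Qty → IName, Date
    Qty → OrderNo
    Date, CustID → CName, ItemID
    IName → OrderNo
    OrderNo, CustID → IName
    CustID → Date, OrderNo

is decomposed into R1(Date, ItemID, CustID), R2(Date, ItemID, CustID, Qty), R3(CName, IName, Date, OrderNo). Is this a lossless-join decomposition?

No

Chase test. Columns are CName, IName, Date, ItemID, OrderNo, CustID, Qty; row i has aⱼ where attribute j ∈ Ri, else bᵢⱼ.
Initial tableau (one row per fragment):
  row 1: b11 b12 a3 a4 b15 a6 b17
  row 2: b21 b22 a3 a4 b25 a6 a7
  row 3: a1 a2 a3 b34 a5 b36 b37
Rows 1 and 2 agree on Date, CustID; apply Date, CustID→CName, ItemID and equate their CName, ItemID entries.
Rows 1 and 2 agree on CustID; apply CustID→Date, OrderNo and equate their Date, OrderNo entries.
Rows 1 and 2 agree on OrderNo, CustID; apply OrderNo, CustID→IName and equate their IName entries.
No row becomes fully distinguished — the join is lossy.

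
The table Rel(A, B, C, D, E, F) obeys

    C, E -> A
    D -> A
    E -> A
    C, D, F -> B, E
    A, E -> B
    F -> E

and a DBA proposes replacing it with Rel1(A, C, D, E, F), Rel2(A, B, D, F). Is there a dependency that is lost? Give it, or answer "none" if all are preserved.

Check A, E → B: no single fragment contains all of {A, B, E}, and the restricted closure of {A, E} across the fragments never reaches {B}.
C, E → A is preserved.
D → A is preserved.
E → A is preserved.
C, D, F → B, E is preserved.
F → E is preserved.

A, E -> B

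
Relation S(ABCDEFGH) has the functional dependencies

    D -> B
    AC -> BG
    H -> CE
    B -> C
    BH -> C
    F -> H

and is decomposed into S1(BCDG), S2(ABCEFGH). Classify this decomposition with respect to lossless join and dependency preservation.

lossy but dependency-preserving

Lossless test: (BCG)⁺ = {BCG}, which is a superkey of neither fragment — lossy.
Dependency preservation: every FD's attributes lie within a single fragment, so each can be enforced locally — preserved.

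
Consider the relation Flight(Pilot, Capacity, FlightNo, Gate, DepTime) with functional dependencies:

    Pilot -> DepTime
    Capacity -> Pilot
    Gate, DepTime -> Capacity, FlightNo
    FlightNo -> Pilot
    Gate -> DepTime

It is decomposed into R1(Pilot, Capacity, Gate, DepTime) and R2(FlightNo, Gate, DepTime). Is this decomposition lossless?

Common attributes: R1 ∩ R2 = {Gate, DepTime}.
Closure of {Gate, DepTime}: Gate, DepTime → Capacity, FlightNo applies, adding Capacity, FlightNo; FlightNo → Pilot applies, adding Pilot. So (Gate, DepTime)⁺ = {Pilot, Capacity, FlightNo, Gate, DepTime}.
This closure contains every attribute of R1, so R1 ∩ R2 → R1. The join is lossless.

Yes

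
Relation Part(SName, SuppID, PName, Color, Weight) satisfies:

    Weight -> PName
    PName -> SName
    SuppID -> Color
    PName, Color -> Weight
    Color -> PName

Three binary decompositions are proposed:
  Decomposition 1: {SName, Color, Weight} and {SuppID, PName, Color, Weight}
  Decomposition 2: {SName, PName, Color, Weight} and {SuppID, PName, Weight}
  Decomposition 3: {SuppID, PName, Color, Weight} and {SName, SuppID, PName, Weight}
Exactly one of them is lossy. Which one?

Decomposition 1: common = {Color, Weight}, closure = {SName, PName, Color, Weight} → lossless.
Decomposition 2: common = {PName, Weight}, closure = {SName, PName, Weight} → lossy.
Decomposition 3: common = {SuppID, PName, Weight}, closure = {SName, SuppID, PName, Color, Weight} → lossless.

Decomposition 2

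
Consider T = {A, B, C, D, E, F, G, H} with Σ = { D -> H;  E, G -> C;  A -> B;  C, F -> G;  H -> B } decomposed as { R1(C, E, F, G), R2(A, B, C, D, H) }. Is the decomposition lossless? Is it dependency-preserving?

lossy but dependency-preserving

Lossless test: (C)⁺ = {C}, which is a superkey of neither fragment — lossy.
Dependency preservation: every FD's attributes lie within a single fragment, so each can be enforced locally — preserved.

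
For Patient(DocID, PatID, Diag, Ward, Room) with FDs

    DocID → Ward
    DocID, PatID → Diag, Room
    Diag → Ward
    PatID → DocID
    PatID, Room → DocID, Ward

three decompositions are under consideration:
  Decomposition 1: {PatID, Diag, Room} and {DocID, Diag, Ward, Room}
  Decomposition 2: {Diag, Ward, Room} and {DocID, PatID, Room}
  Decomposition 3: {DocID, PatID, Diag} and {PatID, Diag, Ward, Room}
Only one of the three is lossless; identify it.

Decomposition 3

Decomposition 1: common = {Diag, Room}, closure = {Diag, Ward, Room} → lossy.
Decomposition 2: common = {Room}, closure = {Room} → lossy.
Decomposition 3: common = {PatID, Diag}, closure = {DocID, PatID, Diag, Ward, Room} → lossless.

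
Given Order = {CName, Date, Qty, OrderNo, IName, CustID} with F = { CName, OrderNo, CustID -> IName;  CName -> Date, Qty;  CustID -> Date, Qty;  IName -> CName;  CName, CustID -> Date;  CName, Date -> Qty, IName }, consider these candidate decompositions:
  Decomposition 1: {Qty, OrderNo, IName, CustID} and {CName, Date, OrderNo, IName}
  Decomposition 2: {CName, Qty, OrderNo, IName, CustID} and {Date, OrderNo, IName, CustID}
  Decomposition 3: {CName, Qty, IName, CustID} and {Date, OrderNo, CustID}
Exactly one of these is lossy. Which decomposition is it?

Decomposition 3

Decomposition 1: common = {OrderNo, IName}, closure = {CName, Date, Qty, OrderNo, IName} → lossless.
Decomposition 2: common = {OrderNo, IName, CustID}, closure = {CName, Date, Qty, OrderNo, IName, CustID} → lossless.
Decomposition 3: common = {CustID}, closure = {Date, Qty, CustID} → lossy.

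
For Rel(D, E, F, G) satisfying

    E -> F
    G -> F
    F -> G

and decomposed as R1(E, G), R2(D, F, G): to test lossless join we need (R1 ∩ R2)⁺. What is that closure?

F, G

R1 ∩ R2 = {G}.
G → F applies, adding F
Closure: {F, G}.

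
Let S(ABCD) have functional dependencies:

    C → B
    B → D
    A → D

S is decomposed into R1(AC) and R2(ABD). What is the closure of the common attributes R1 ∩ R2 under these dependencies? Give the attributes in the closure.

R1 ∩ R2 = {A}.
A → D applies, adding D
Closure: {AD}.

AD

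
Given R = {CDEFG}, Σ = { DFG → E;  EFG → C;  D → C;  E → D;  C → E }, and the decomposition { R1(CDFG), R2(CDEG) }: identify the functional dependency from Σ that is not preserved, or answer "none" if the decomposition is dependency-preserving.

DFG → E: restricted closure across fragments reaches E.
EFG → C: restricted closure across fragments reaches C.
D → C lies within R1.
E → D lies within R2.
C → E lies within R2.
Every dependency is enforceable on the fragments, so the decomposition is dependency-preserving.

none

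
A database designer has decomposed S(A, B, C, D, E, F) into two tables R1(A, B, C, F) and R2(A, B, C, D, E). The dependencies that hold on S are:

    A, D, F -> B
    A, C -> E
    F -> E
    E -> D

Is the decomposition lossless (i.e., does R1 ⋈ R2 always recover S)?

Yes

Common attributes: R1 ∩ R2 = {A, B, C}.
Closure of {A, B, C}: A, C → E applies, adding E; E → D applies, adding D. So (A, B, C)⁺ = {A, B, C, D, E}.
This closure contains every attribute of R2, so R1 ∩ R2 → R2. The join is lossless.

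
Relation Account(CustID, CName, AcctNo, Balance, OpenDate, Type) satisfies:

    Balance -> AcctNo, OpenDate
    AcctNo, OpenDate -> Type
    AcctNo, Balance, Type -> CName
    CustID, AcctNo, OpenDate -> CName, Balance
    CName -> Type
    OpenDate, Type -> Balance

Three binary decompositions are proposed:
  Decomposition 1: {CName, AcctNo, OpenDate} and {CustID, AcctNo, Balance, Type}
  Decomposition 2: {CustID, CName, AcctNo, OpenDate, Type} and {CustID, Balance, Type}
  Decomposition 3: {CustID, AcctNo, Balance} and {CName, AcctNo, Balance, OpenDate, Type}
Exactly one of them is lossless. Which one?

Decomposition 3

Decomposition 1: common = {AcctNo}, closure = {AcctNo} → lossy.
Decomposition 2: common = {CustID, Type}, closure = {CustID, Type} → lossy.
Decomposition 3: common = {AcctNo, Balance}, closure = {CName, AcctNo, Balance, OpenDate, Type} → lossless.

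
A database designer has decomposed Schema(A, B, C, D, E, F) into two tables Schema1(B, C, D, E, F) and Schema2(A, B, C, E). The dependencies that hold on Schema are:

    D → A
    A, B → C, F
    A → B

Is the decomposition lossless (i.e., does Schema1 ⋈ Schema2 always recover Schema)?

No

Common attributes: Schema1 ∩ Schema2 = {B, C, E}.
No dependency enlarges {B, C, E}, so (B, C, E)⁺ = {B, C, E}.
The closure contains neither all of Schema1 = {B, C, D, E, F} nor all of Schema2 = {A, B, C, E}, so the common attributes are not a superkey of either fragment. The join is lossy.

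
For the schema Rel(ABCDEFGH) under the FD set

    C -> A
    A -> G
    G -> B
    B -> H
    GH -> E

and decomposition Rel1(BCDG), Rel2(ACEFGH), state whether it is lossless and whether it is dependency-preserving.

Lossless test: (CG)⁺ = {ABCEGH}, which is a superkey of neither fragment — lossy.
Dependency preservation: the restricted closure of {B} across the fragments never reaches {H}, so B → H cannot be enforced without a join — not preserved.

lossy and not dependency-preserving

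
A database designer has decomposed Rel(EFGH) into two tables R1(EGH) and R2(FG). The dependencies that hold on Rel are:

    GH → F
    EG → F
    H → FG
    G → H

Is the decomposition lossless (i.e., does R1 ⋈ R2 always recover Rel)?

Yes

Common attributes: R1 ∩ R2 = {G}.
Closure of {G}: G → H applies, adding H; GH → F applies, adding F. So (G)⁺ = {FGH}.
This closure contains every attribute of R2, so R1 ∩ R2 → R2. The join is lossless.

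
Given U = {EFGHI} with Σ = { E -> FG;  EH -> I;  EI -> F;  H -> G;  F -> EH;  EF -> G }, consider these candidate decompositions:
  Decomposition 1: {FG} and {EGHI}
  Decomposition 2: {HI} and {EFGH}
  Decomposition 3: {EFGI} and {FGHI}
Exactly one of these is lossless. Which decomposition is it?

Decomposition 3

Decomposition 1: common = {G}, closure = {G} → lossy.
Decomposition 2: common = {H}, closure = {GH} → lossy.
Decomposition 3: common = {FGI}, closure = {EFGHI} → lossless.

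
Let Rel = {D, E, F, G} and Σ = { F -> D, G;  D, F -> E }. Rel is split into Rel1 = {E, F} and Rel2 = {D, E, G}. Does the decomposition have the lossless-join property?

No

Common attributes: Rel1 ∩ Rel2 = {E}.
No dependency enlarges {E}, so (E)⁺ = {E}.
The closure contains neither all of Rel1 = {E, F} nor all of Rel2 = {D, E, G}, so the common attributes are not a superkey of either fragment. The join is lossy.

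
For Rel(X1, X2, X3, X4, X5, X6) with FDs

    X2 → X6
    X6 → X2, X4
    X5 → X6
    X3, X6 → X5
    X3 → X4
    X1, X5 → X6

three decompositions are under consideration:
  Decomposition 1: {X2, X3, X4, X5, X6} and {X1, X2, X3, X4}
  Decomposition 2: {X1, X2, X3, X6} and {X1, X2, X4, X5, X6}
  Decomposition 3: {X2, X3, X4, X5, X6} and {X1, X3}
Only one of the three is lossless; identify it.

Decomposition 1

Decomposition 1: common = {X2, X3, X4}, closure = {X2, X3, X4, X5, X6} → lossless.
Decomposition 2: common = {X1, X2, X6}, closure = {X1, X2, X4, X6} → lossy.
Decomposition 3: common = {X3}, closure = {X3, X4} → lossy.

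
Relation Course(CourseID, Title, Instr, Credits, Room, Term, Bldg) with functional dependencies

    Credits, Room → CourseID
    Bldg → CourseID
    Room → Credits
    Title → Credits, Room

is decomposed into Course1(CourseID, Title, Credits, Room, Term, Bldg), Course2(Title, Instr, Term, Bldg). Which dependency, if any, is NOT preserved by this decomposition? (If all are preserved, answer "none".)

none

Credits, Room → CourseID lies within Course1.
Bldg → CourseID lies within Course1.
Room → Credits lies within Course1.
Title → Credits, Room lies within Course1.
Every dependency is enforceable on the fragments, so the decomposition is dependency-preserving.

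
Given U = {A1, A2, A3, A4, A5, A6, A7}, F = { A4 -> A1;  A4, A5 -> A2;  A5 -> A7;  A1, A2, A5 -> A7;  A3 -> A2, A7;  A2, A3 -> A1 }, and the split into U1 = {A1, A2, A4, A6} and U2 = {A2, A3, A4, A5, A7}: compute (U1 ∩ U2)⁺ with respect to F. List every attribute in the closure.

U1 ∩ U2 = {A2, A4}.
A4 → A1 applies, adding A1
Closure: {A1, A2, A4}.

A1, A2, A4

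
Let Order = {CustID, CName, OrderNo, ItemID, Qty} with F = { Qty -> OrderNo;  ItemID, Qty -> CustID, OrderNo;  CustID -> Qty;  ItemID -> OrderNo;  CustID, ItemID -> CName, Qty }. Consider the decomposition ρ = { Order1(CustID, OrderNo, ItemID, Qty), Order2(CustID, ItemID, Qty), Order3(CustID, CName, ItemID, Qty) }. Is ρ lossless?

Chase test. Columns are CustID, CName, OrderNo, ItemID, Qty; row i has aⱼ where attribute j ∈ Orderi, else bᵢⱼ.
Initial tableau (one row per fragment):
  row 1: a1 b12 a3 a4 a5
  row 2: a1 b22 b23 a4 a5
  row 3: a1 a2 b33 a4 a5
Rows 1 and 2 agree on Qty; apply Qty→OrderNo and equate their OrderNo entries.
Rows 1 and 3 agree on Qty; apply Qty→OrderNo and equate their OrderNo entries.
Rows 1 and 2 agree on CustID, ItemID; apply CustID, ItemID→CName, Qty and equate their CName, Qty entries.
Rows 1 and 3 agree on CustID, ItemID; apply CustID, ItemID→CName, Qty and equate their CName, Qty entries.
Row 1 is now all distinguished symbols — the join is lossless.

Yes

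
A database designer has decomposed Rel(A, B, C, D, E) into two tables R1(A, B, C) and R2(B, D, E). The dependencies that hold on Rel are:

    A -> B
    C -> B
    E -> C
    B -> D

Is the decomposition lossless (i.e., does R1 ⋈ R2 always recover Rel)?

No

Common attributes: R1 ∩ R2 = {B}.
Closure of {B}: B → D applies, adding D. So (B)⁺ = {B, D}.
The closure contains neither all of R1 = {A, B, C} nor all of R2 = {B, D, E}, so the common attributes are not a superkey of either fragment. The join is lossy.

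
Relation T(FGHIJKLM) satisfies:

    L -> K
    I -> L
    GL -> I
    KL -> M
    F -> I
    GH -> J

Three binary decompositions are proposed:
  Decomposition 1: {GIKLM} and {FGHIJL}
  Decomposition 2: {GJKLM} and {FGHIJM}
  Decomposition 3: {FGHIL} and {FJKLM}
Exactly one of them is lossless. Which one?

Decomposition 1

Decomposition 1: common = {GIL}, closure = {GIKLM} → lossless.
Decomposition 2: common = {GJM}, closure = {GJM} → lossy.
Decomposition 3: common = {FL}, closure = {FIKLM} → lossy.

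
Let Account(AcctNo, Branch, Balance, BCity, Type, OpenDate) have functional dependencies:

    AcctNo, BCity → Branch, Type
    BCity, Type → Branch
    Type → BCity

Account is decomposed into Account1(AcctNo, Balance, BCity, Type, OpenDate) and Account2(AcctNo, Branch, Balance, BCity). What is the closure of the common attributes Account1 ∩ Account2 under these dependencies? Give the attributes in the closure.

Account1 ∩ Account2 = {AcctNo, Balance, BCity}.
AcctNo, BCity → Branch, Type applies, adding Branch, Type
Closure: {AcctNo, Branch, Balance, BCity, Type}.

AcctNo, Branch, Balance, BCity, Type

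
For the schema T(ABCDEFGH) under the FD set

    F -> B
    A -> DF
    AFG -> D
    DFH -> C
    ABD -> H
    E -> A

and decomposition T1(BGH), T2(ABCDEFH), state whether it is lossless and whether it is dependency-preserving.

lossy but dependency-preserving

Lossless test: (BH)⁺ = {BH}, which is a superkey of neither fragment — lossy.
Dependency preservation: AFG → D is not contained in any single fragment, but the restricted closure of its left-hand side across the fragments still reaches the right-hand side; the remaining FDs each lie inside some fragment. All dependencies are preserved.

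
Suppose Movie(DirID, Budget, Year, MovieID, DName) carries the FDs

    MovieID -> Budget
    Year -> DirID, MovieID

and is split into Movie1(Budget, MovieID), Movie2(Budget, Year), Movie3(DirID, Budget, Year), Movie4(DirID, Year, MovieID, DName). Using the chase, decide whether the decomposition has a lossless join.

Yes

Chase test. Columns are DirID, Budget, Year, MovieID, DName; row i has aⱼ where attribute j ∈ Moviei, else bᵢⱼ.
Initial tableau (one row per fragment):
  row 1: b11 a2 b13 a4 b15
  row 2: b21 a2 a3 b24 b25
  row 3: a1 a2 a3 b34 b35
  row 4: a1 b42 a3 a4 a5
Rows 1 and 4 agree on MovieID; apply MovieID→Budget and equate their Budget entries.
Rows 2 and 3 agree on Year; apply Year→DirID, MovieID and equate their DirID, MovieID entries.
Rows 2 and 4 agree on Year; apply Year→DirID, MovieID and equate their DirID, MovieID entries.
Row 4 is now all distinguished symbols — the join is lossless.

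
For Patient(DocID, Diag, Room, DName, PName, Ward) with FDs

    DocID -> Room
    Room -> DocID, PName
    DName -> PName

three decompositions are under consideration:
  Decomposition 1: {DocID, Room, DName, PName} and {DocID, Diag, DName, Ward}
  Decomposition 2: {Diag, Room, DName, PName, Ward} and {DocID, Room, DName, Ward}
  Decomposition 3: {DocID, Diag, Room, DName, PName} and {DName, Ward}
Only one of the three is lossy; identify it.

Decomposition 3

Decomposition 1: common = {DocID, DName}, closure = {DocID, Room, DName, PName} → lossless.
Decomposition 2: common = {Room, DName, Ward}, closure = {DocID, Room, DName, PName, Ward} → lossless.
Decomposition 3: common = {DName}, closure = {DName, PName} → lossy.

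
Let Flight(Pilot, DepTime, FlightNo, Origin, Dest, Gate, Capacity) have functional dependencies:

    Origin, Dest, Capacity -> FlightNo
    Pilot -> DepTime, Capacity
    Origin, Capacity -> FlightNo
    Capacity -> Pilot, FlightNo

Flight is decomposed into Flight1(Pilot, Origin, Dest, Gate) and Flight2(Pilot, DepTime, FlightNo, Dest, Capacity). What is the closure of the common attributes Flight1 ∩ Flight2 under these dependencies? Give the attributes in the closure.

Flight1 ∩ Flight2 = {Pilot, Dest}.
Pilot → DepTime, Capacity applies, adding DepTime, Capacity
Capacity → Pilot, FlightNo applies, adding FlightNo
Closure: {Pilot, DepTime, FlightNo, Dest, Capacity}.

Pilot, DepTime, FlightNo, Dest, Capacity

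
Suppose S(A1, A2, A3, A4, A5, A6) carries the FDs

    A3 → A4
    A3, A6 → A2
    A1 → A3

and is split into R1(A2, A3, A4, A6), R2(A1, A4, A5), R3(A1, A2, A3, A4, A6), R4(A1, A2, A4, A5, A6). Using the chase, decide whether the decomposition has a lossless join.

Chase test. Columns are A1, A2, A3, A4, A5, A6; row i has aⱼ where attribute j ∈ Ri, else bᵢⱼ.
Initial tableau (one row per fragment):
  row 1: b11 a2 a3 a4 b15 a6
  row 2: a1 b22 b23 a4 a5 b26
  row 3: a1 a2 a3 a4 b35 a6
  row 4: a1 a2 b43 a4 a5 a6
Rows 2 and 3 agree on A1; apply A1→A3 and equate their A3 entries.
Rows 2 and 4 agree on A1; apply A1→A3 and equate their A3 entries.
Row 4 is now all distinguished symbols — the join is lossless.

Yes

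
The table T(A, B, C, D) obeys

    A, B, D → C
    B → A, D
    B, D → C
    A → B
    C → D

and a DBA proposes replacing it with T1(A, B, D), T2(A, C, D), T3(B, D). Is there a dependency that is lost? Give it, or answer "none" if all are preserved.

A, B, D → C: restricted closure across fragments reaches C.
B → A, D lies within T1.
B, D → C: restricted closure across fragments reaches C.
A → B lies within T1.
C → D lies within T2.
Every dependency is enforceable on the fragments, so the decomposition is dependency-preserving.

none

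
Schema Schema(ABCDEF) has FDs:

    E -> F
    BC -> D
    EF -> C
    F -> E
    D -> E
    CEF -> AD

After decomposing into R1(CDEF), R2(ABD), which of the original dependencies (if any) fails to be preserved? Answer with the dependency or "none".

BC -> D

Check BC → D: no single fragment contains all of {BCD}, and the restricted closure of {BC} across the fragments never reaches {D}.
E → F is preserved.
EF → C is preserved.
F → E is preserved.
D → E is preserved.
CEF → AD is preserved.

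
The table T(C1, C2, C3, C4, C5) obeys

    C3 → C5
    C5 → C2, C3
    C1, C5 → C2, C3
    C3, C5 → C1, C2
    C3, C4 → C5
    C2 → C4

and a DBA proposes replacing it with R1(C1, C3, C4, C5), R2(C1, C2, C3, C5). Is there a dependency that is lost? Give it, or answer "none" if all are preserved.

C2 → C4

Check C2 → C4: no single fragment contains all of {C2, C4}, and the restricted closure of {C2} across the fragments never reaches {C4}.
C3 → C5 is preserved.
C5 → C2, C3 is preserved.
C1, C5 → C2, C3 is preserved.
C3, C5 → C1, C2 is preserved.
C3, C4 → C5 is preserved.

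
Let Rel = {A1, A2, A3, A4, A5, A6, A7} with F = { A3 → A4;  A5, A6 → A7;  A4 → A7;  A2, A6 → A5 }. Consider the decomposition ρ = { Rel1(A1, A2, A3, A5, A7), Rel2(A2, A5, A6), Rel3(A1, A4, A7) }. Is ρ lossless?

No

Chase test. Columns are A1, A2, A3, A4, A5, A6, A7; row i has aⱼ where attribute j ∈ Reli, else bᵢⱼ.
Initial tableau (one row per fragment):
  row 1: a1 a2 a3 b14 a5 b16 a7
  row 2: b21 a2 b23 b24 a5 a6 b27
  row 3: a1 b32 b33 a4 b35 b36 a7
No row becomes fully distinguished — the join is lossy.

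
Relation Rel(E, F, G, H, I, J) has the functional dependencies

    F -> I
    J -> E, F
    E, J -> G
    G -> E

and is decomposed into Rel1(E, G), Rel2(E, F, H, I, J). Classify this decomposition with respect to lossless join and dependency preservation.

lossy and not dependency-preserving

Lossless test: (E)⁺ = {E}, which is a superkey of neither fragment — lossy.
Dependency preservation: the restricted closure of {E, J} across the fragments never reaches {G}, so E, J → G cannot be enforced without a join — not preserved.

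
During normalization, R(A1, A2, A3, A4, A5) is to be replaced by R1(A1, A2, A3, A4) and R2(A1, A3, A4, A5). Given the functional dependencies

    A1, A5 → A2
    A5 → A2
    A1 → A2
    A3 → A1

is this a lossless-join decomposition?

Yes

Common attributes: R1 ∩ R2 = {A1, A3, A4}.
Closure of {A1, A3, A4}: A1 → A2 applies, adding A2. So (A1, A3, A4)⁺ = {A1, A2, A3, A4}.
This closure contains every attribute of R1, so R1 ∩ R2 → R1. The join is lossless.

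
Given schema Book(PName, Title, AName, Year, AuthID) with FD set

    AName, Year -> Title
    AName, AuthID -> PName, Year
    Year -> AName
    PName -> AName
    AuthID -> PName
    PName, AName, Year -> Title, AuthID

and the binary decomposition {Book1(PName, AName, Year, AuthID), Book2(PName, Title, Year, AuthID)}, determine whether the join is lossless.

Yes

Common attributes: Book1 ∩ Book2 = {PName, Year, AuthID}.
Closure of {PName, Year, AuthID}: Year → AName applies, adding AName; PName, AName, Year → Title, AuthID applies, adding Title. So (PName, Year, AuthID)⁺ = {PName, Title, AName, Year, AuthID}.
This closure contains every attribute of Book1, so Book1 ∩ Book2 → Book1. The join is lossless.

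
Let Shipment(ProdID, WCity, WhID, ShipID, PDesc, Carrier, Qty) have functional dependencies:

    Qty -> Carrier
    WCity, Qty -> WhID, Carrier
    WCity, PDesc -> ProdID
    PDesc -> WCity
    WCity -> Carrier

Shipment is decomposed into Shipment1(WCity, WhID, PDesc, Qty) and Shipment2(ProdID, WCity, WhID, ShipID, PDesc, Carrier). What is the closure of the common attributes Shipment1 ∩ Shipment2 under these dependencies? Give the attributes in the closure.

ProdID, WCity, WhID, PDesc, Carrier

Shipment1 ∩ Shipment2 = {WCity, WhID, PDesc}.
WCity, PDesc → ProdID applies, adding ProdID
WCity → Carrier applies, adding Carrier
Closure: {ProdID, WCity, WhID, PDesc, Carrier}.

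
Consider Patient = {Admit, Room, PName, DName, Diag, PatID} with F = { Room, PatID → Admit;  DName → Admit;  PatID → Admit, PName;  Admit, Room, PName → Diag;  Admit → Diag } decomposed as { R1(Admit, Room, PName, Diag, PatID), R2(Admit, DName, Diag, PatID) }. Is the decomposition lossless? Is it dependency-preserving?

lossy but dependency-preserving

Lossless test: (Admit, Diag, PatID)⁺ = {Admit, PName, Diag, PatID}, which is a superkey of neither fragment — lossy.
Dependency preservation: every FD's attributes lie within a single fragment, so each can be enforced locally — preserved.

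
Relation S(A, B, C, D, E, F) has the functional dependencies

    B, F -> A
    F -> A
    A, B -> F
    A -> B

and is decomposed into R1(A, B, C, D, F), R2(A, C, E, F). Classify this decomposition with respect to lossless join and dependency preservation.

Lossless test: (A, C, F)⁺ = {A, B, C, F}, which is a superkey of neither fragment — lossy.
Dependency preservation: every FD's attributes lie within a single fragment, so each can be enforced locally — preserved.

lossy but dependency-preserving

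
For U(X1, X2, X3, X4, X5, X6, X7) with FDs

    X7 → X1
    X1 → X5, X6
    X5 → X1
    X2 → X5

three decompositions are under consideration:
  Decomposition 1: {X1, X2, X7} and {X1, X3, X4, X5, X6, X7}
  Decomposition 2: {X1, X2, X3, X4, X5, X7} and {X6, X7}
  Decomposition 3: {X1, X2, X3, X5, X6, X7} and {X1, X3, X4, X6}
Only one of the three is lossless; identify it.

Decomposition 1: common = {X1, X7}, closure = {X1, X5, X6, X7} → lossy.
Decomposition 2: common = {X7}, closure = {X1, X5, X6, X7} → lossless.
Decomposition 3: common = {X1, X3, X6}, closure = {X1, X3, X5, X6} → lossy.

Decomposition 2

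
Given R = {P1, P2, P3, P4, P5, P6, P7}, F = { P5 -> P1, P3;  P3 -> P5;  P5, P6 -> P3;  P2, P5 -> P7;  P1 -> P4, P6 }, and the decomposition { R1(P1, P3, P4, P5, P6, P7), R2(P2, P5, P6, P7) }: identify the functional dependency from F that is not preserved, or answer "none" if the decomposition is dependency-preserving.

P5 → P1, P3 lies within R1.
P3 → P5 lies within R1.
P5, P6 → P3 lies within R1.
P2, P5 → P7 lies within R2.
P1 → P4, P6 lies within R1.
Every dependency is enforceable on the fragments, so the decomposition is dependency-preserving.

none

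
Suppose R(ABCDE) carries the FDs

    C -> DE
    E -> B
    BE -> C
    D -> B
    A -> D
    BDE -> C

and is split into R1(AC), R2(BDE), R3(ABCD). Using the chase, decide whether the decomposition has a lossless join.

Chase test. Columns are ABCDE; row i has aⱼ where attribute j ∈ Ri, else bᵢⱼ.
Initial tableau (one row per fragment):
  row 1: a1 b12 a3 b14 b15
  row 2: b21 a2 b23 a4 a5
  row 3: a1 a2 a3 a4 b35
Rows 1 and 3 agree on C; apply C→DE and equate their DE entries.
Rows 1 and 3 agree on E; apply E→B and equate their B entries.
No row becomes fully distinguished — the join is lossy.

No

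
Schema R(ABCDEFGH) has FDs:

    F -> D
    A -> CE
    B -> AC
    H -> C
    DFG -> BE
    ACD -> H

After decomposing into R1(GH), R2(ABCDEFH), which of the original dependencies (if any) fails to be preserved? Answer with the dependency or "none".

Check DFG → BE: no single fragment contains all of {BDEFG}, and the restricted closure of {DFG} across the fragments never reaches {BE}.
F → D is preserved.
A → CE is preserved.
B → AC is preserved.
H → C is preserved.
ACD → H is preserved.

DFG -> BE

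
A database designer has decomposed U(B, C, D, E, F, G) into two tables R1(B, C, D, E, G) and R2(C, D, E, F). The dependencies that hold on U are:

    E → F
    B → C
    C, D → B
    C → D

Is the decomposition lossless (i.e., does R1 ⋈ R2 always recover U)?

Yes

Common attributes: R1 ∩ R2 = {C, D, E}.
Closure of {C, D, E}: E → F applies, adding F; C, D → B applies, adding B. So (C, D, E)⁺ = {B, C, D, E, F}.
This closure contains every attribute of R2, so R1 ∩ R2 → R2. The join is lossless.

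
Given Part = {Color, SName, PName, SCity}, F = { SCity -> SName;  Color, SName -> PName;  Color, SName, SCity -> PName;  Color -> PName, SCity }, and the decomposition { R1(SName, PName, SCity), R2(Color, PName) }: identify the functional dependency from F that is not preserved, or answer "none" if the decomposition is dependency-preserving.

Check Color → PName, SCity: no single fragment contains all of {Color, PName, SCity}, and the restricted closure of {Color} across the fragments never reaches {PName, SCity}.
SCity → SName is preserved.
Color, SName → PName is preserved.
Color, SName, SCity → PName is preserved.

Color -> PName, SCity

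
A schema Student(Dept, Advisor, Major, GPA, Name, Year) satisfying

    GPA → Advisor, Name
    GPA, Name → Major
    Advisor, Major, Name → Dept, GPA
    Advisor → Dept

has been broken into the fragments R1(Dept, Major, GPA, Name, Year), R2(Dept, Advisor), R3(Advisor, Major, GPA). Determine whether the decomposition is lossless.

Chase test. Columns are Dept, Advisor, Major, GPA, Name, Year; row i has aⱼ where attribute j ∈ Ri, else bᵢⱼ.
Initial tableau (one row per fragment):
  row 1: a1 b12 a3 a4 a5 a6
  row 2: a1 a2 b23 b24 b25 b26
  row 3: b31 a2 a3 a4 b35 b36
Rows 1 and 3 agree on GPA; apply GPA→Advisor, Name and equate their Advisor, Name entries.
Rows 1 and 3 agree on Advisor, Major, Name; apply Advisor, Major, Name→Dept, GPA and equate their Dept, GPA entries.
Row 1 is now all distinguished symbols — the join is lossless.

Yes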